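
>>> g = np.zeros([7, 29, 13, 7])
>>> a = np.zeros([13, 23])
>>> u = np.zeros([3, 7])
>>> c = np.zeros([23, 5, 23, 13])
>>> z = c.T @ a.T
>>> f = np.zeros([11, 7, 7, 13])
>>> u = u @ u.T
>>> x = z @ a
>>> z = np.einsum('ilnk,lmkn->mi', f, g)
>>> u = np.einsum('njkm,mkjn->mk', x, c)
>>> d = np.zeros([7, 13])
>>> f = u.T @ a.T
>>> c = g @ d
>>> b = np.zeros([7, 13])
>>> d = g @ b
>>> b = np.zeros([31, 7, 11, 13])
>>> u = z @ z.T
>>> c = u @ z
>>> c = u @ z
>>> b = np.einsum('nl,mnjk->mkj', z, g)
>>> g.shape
(7, 29, 13, 7)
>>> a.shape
(13, 23)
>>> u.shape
(29, 29)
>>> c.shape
(29, 11)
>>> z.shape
(29, 11)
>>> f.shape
(5, 13)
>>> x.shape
(13, 23, 5, 23)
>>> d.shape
(7, 29, 13, 13)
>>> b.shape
(7, 7, 13)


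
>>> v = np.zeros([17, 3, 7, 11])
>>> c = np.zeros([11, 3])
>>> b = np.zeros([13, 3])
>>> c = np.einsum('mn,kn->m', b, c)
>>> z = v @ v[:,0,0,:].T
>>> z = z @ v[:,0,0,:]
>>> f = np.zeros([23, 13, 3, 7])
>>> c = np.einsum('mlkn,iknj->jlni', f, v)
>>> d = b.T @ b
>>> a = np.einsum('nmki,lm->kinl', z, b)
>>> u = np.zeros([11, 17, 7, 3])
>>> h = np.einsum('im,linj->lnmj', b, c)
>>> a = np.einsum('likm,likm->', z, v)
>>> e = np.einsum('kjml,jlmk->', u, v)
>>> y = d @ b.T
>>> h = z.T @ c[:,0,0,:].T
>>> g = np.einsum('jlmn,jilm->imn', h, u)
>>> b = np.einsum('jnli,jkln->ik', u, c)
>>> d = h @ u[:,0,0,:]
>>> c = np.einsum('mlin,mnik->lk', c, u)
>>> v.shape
(17, 3, 7, 11)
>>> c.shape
(13, 3)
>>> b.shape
(3, 13)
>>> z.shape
(17, 3, 7, 11)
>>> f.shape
(23, 13, 3, 7)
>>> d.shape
(11, 7, 3, 3)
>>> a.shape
()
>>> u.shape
(11, 17, 7, 3)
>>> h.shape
(11, 7, 3, 11)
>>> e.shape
()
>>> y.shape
(3, 13)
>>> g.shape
(17, 3, 11)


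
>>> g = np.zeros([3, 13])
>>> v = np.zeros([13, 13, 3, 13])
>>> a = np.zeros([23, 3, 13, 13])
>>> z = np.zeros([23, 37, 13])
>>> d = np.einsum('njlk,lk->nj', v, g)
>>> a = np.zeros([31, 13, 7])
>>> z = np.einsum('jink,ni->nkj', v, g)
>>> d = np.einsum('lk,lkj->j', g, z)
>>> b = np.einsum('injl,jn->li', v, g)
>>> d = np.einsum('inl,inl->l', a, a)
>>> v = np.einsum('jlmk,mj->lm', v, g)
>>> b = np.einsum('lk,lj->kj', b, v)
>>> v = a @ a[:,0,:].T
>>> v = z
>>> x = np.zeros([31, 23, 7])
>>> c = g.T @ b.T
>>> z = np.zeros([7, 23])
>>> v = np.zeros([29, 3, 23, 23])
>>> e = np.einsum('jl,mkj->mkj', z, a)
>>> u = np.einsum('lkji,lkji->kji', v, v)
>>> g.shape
(3, 13)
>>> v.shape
(29, 3, 23, 23)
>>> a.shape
(31, 13, 7)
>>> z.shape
(7, 23)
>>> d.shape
(7,)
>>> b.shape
(13, 3)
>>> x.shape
(31, 23, 7)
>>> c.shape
(13, 13)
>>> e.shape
(31, 13, 7)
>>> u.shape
(3, 23, 23)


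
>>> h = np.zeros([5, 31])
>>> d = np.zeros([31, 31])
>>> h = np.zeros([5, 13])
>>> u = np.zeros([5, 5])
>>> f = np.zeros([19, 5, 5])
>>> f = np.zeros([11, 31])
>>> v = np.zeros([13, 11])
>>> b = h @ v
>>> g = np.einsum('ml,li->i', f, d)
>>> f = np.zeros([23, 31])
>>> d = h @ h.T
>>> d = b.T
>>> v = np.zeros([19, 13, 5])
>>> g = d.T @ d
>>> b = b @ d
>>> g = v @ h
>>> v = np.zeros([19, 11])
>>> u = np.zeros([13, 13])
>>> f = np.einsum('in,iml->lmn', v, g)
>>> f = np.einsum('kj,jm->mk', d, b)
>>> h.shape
(5, 13)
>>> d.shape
(11, 5)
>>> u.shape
(13, 13)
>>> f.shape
(5, 11)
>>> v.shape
(19, 11)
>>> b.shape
(5, 5)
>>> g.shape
(19, 13, 13)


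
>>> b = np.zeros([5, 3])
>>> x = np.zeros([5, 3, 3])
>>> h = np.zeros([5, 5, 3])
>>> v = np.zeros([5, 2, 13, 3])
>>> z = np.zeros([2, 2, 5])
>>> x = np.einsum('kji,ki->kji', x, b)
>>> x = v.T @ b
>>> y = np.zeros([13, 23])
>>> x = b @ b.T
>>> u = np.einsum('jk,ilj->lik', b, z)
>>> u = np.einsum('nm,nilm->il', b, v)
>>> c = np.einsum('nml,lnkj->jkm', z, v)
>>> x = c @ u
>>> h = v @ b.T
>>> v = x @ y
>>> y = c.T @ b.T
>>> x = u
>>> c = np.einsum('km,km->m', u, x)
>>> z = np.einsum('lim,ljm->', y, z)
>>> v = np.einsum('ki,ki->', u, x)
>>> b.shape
(5, 3)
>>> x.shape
(2, 13)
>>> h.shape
(5, 2, 13, 5)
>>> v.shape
()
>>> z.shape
()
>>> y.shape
(2, 13, 5)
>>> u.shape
(2, 13)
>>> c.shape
(13,)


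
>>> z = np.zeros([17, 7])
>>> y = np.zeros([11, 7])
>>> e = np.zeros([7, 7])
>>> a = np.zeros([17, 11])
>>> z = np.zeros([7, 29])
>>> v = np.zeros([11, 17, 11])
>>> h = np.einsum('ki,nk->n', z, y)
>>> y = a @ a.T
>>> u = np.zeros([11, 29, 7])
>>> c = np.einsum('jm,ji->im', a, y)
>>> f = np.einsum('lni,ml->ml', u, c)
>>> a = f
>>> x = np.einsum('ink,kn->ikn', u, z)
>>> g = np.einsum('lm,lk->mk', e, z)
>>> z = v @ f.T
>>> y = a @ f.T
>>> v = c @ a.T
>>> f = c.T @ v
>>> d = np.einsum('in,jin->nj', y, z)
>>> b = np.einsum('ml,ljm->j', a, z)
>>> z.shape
(11, 17, 17)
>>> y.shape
(17, 17)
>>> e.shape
(7, 7)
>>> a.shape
(17, 11)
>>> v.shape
(17, 17)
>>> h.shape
(11,)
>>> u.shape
(11, 29, 7)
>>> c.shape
(17, 11)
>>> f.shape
(11, 17)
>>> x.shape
(11, 7, 29)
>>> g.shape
(7, 29)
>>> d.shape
(17, 11)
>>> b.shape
(17,)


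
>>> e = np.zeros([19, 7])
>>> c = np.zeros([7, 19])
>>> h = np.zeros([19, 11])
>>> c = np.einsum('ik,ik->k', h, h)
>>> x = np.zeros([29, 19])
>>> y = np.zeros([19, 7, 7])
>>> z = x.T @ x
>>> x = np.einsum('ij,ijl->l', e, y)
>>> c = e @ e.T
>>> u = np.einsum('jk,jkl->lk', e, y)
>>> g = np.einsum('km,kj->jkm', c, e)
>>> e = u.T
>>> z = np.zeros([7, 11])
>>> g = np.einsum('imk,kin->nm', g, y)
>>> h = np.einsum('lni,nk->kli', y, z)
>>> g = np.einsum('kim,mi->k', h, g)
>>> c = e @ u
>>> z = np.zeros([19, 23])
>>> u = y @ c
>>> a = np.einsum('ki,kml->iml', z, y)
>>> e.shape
(7, 7)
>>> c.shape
(7, 7)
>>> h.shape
(11, 19, 7)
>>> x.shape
(7,)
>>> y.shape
(19, 7, 7)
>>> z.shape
(19, 23)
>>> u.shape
(19, 7, 7)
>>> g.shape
(11,)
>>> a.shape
(23, 7, 7)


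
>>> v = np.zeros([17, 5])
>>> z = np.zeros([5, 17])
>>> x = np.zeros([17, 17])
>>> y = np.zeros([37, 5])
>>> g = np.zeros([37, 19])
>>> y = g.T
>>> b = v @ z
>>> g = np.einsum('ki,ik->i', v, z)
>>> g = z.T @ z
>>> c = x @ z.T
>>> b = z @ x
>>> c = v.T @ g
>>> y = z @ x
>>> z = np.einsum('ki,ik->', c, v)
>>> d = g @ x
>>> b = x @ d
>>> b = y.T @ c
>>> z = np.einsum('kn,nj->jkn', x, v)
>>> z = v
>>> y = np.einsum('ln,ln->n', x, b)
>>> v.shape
(17, 5)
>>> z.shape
(17, 5)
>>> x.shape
(17, 17)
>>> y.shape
(17,)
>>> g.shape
(17, 17)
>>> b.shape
(17, 17)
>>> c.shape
(5, 17)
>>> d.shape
(17, 17)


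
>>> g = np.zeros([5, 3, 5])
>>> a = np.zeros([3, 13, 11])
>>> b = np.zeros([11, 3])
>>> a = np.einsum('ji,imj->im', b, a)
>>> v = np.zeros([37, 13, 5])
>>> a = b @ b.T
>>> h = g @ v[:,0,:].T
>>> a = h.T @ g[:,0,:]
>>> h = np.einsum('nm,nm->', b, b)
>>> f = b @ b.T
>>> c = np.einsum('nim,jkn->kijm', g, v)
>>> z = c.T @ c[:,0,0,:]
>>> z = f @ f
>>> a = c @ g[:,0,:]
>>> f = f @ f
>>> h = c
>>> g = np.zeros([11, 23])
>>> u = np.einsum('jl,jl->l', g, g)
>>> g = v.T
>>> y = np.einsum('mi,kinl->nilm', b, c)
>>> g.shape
(5, 13, 37)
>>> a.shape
(13, 3, 37, 5)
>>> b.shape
(11, 3)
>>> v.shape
(37, 13, 5)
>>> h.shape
(13, 3, 37, 5)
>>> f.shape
(11, 11)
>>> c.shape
(13, 3, 37, 5)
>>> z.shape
(11, 11)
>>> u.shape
(23,)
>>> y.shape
(37, 3, 5, 11)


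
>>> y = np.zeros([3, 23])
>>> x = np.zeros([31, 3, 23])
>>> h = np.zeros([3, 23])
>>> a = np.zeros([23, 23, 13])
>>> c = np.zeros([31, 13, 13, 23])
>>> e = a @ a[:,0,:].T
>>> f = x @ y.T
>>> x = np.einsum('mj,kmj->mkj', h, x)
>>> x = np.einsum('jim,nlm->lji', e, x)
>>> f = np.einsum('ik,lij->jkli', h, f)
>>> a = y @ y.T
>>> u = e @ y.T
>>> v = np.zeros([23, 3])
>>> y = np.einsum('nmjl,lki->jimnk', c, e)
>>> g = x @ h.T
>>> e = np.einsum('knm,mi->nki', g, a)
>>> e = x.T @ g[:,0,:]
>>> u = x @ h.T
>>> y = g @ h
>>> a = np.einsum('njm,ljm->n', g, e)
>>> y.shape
(31, 23, 23)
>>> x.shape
(31, 23, 23)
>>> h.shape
(3, 23)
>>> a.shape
(31,)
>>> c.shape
(31, 13, 13, 23)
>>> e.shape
(23, 23, 3)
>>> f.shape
(3, 23, 31, 3)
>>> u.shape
(31, 23, 3)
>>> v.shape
(23, 3)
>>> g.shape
(31, 23, 3)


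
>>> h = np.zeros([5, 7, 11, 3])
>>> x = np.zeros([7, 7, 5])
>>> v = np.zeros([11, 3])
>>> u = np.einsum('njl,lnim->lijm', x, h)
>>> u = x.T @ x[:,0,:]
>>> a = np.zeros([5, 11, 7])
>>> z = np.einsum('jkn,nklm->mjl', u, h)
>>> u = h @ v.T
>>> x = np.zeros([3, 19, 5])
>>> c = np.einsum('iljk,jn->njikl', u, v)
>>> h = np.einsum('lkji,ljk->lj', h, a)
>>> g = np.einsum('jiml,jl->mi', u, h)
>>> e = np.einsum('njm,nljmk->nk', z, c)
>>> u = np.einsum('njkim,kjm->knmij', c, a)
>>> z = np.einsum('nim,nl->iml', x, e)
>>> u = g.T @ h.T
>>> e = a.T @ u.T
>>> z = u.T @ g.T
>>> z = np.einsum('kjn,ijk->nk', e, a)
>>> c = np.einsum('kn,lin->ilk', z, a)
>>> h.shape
(5, 11)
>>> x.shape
(3, 19, 5)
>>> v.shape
(11, 3)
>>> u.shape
(7, 5)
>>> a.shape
(5, 11, 7)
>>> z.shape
(7, 7)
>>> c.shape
(11, 5, 7)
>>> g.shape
(11, 7)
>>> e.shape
(7, 11, 7)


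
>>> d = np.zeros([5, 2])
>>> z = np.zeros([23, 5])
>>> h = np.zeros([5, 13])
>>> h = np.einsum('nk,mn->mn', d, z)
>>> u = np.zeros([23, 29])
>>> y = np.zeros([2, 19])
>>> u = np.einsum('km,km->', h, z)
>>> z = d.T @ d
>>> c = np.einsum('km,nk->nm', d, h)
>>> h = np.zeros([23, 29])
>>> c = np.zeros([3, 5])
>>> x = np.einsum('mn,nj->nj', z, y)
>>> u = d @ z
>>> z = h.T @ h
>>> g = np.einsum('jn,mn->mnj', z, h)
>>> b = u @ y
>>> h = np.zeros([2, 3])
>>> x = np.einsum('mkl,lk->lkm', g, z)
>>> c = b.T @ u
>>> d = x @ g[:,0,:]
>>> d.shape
(29, 29, 29)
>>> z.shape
(29, 29)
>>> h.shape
(2, 3)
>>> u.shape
(5, 2)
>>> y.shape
(2, 19)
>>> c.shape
(19, 2)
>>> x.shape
(29, 29, 23)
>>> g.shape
(23, 29, 29)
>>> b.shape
(5, 19)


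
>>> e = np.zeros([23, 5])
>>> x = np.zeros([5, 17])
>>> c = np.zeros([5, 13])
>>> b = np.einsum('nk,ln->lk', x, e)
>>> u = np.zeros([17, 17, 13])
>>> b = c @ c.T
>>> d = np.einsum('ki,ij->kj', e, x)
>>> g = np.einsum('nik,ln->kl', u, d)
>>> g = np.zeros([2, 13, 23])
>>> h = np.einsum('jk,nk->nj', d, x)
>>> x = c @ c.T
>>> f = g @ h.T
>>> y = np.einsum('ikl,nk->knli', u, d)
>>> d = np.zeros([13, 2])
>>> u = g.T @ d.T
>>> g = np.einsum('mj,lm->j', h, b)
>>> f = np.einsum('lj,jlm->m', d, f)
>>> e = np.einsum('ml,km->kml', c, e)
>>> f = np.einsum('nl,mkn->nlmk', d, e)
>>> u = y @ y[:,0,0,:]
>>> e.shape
(23, 5, 13)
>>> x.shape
(5, 5)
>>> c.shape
(5, 13)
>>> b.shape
(5, 5)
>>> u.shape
(17, 23, 13, 17)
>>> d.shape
(13, 2)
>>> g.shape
(23,)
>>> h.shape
(5, 23)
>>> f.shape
(13, 2, 23, 5)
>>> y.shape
(17, 23, 13, 17)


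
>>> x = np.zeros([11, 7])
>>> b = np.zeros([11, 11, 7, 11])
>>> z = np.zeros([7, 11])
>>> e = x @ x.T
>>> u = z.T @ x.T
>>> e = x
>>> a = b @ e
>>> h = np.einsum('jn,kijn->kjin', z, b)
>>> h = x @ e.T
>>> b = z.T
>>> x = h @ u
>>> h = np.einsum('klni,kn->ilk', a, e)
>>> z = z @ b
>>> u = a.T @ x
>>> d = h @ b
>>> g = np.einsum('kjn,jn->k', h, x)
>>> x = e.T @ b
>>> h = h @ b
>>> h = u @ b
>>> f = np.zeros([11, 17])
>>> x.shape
(7, 7)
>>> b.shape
(11, 7)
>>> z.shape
(7, 7)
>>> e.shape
(11, 7)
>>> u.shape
(7, 7, 11, 11)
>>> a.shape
(11, 11, 7, 7)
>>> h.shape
(7, 7, 11, 7)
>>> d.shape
(7, 11, 7)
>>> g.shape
(7,)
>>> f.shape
(11, 17)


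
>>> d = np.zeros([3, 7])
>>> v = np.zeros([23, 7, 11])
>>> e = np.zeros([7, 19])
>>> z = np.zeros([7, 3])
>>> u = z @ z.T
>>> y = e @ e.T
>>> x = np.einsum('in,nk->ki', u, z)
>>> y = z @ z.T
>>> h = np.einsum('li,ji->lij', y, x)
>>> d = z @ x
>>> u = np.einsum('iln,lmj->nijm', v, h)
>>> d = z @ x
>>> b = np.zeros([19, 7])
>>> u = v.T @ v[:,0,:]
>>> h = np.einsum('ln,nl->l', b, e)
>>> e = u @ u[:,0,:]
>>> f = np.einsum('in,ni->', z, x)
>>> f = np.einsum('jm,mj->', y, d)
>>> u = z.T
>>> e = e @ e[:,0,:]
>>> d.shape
(7, 7)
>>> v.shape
(23, 7, 11)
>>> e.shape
(11, 7, 11)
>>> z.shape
(7, 3)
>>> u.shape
(3, 7)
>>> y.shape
(7, 7)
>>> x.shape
(3, 7)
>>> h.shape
(19,)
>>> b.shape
(19, 7)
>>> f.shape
()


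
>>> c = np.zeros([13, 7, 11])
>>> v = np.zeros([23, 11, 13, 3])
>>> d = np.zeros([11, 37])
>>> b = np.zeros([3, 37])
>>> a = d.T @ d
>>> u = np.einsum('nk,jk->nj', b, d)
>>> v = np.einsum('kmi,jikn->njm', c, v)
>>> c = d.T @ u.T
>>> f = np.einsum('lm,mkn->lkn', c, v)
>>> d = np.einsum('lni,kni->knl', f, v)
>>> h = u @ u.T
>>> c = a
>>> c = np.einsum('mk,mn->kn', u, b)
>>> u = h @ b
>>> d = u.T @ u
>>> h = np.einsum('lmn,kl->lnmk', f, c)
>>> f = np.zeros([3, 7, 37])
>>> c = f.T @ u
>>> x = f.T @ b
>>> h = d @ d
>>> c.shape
(37, 7, 37)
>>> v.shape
(3, 23, 7)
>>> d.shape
(37, 37)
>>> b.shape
(3, 37)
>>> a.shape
(37, 37)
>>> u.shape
(3, 37)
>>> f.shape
(3, 7, 37)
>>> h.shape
(37, 37)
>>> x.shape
(37, 7, 37)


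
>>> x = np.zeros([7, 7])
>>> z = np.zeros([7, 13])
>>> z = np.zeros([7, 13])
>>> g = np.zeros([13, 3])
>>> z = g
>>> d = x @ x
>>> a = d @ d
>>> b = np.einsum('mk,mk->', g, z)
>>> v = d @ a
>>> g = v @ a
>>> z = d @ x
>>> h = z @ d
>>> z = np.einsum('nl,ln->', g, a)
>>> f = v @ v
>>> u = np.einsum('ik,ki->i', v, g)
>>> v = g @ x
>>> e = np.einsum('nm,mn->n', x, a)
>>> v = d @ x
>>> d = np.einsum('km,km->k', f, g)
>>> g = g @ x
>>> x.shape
(7, 7)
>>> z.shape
()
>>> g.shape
(7, 7)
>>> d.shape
(7,)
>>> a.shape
(7, 7)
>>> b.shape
()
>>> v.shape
(7, 7)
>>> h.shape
(7, 7)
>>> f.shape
(7, 7)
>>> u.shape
(7,)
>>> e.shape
(7,)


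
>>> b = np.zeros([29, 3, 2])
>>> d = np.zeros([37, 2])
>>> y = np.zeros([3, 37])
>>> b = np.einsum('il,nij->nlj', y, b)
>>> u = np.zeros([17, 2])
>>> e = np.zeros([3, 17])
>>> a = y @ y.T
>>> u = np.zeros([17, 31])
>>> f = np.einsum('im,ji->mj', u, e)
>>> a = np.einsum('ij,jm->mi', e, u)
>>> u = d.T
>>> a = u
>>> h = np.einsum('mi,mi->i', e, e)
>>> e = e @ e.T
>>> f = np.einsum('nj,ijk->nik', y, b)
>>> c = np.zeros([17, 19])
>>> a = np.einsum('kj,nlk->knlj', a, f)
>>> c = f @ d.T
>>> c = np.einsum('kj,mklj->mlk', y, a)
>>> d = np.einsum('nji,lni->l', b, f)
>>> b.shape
(29, 37, 2)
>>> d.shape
(3,)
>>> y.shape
(3, 37)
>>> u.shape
(2, 37)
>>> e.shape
(3, 3)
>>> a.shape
(2, 3, 29, 37)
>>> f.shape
(3, 29, 2)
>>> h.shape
(17,)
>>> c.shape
(2, 29, 3)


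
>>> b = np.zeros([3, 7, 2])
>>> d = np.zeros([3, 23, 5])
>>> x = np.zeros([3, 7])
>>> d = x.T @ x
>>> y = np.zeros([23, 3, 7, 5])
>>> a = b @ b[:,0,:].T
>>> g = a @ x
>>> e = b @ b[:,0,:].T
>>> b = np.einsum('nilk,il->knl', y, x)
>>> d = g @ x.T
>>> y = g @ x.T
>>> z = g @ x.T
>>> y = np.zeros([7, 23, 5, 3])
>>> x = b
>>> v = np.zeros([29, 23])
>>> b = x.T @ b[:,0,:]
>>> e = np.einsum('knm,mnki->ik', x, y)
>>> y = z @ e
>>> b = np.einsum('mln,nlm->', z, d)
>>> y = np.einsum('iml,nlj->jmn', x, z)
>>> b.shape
()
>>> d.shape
(3, 7, 3)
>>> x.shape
(5, 23, 7)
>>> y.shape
(3, 23, 3)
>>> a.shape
(3, 7, 3)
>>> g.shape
(3, 7, 7)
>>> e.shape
(3, 5)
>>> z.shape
(3, 7, 3)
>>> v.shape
(29, 23)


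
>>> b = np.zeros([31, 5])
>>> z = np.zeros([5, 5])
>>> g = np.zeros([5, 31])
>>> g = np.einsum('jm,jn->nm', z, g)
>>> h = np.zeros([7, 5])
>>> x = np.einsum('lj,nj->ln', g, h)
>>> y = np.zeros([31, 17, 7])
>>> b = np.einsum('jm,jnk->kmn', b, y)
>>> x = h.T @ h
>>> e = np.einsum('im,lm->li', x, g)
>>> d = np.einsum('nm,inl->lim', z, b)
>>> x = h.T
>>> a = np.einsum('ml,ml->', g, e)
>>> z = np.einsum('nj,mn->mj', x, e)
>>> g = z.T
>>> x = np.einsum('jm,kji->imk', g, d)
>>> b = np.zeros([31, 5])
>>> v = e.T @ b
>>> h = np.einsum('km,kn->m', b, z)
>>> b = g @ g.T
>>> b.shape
(7, 7)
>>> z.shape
(31, 7)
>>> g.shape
(7, 31)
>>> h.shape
(5,)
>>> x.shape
(5, 31, 17)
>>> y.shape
(31, 17, 7)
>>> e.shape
(31, 5)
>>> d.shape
(17, 7, 5)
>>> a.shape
()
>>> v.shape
(5, 5)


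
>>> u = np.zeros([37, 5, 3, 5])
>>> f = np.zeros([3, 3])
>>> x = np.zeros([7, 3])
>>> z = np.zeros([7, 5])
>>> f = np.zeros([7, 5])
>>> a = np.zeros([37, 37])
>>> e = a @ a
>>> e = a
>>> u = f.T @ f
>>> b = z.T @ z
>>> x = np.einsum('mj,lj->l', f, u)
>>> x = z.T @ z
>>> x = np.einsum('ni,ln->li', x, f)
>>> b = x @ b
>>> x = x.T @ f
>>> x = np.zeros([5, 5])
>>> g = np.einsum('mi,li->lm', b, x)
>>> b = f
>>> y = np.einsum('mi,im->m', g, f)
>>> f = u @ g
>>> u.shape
(5, 5)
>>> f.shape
(5, 7)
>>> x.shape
(5, 5)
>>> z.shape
(7, 5)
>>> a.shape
(37, 37)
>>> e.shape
(37, 37)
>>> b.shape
(7, 5)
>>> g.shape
(5, 7)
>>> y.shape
(5,)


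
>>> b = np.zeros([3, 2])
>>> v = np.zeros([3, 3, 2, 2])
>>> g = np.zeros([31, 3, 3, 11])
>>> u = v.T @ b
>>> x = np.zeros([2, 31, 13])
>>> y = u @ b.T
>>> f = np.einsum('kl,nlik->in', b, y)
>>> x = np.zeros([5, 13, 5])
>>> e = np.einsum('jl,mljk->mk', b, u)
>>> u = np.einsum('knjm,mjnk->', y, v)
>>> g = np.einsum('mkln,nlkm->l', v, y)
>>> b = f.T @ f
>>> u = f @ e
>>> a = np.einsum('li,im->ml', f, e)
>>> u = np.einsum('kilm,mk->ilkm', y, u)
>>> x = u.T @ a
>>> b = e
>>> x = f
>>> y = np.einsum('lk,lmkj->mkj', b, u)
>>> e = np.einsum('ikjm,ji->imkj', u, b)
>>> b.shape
(2, 2)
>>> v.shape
(3, 3, 2, 2)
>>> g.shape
(2,)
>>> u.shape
(2, 3, 2, 3)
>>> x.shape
(3, 2)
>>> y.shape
(3, 2, 3)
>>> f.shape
(3, 2)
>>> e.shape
(2, 3, 3, 2)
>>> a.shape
(2, 3)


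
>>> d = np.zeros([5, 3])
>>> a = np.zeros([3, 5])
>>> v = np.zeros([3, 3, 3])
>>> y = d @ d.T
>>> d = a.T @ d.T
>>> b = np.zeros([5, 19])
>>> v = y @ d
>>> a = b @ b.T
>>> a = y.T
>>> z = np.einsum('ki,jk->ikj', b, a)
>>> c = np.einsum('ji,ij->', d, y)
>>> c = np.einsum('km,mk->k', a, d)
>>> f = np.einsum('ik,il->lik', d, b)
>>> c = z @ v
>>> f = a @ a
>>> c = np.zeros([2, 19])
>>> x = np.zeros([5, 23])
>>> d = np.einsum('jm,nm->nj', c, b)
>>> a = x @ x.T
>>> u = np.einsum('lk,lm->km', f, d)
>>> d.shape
(5, 2)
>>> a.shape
(5, 5)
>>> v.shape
(5, 5)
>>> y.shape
(5, 5)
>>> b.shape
(5, 19)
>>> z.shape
(19, 5, 5)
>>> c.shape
(2, 19)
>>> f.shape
(5, 5)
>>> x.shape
(5, 23)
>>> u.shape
(5, 2)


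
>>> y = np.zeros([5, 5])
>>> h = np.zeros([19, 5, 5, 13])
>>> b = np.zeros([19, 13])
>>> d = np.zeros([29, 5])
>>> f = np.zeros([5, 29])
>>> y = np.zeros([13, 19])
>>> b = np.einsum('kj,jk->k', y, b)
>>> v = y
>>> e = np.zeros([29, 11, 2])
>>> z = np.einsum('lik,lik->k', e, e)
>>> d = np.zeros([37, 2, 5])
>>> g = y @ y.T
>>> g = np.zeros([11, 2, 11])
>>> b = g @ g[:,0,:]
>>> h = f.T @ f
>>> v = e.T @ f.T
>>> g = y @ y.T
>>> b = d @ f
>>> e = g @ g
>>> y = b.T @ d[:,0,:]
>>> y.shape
(29, 2, 5)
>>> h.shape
(29, 29)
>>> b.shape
(37, 2, 29)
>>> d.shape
(37, 2, 5)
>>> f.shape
(5, 29)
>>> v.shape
(2, 11, 5)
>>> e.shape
(13, 13)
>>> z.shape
(2,)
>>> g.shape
(13, 13)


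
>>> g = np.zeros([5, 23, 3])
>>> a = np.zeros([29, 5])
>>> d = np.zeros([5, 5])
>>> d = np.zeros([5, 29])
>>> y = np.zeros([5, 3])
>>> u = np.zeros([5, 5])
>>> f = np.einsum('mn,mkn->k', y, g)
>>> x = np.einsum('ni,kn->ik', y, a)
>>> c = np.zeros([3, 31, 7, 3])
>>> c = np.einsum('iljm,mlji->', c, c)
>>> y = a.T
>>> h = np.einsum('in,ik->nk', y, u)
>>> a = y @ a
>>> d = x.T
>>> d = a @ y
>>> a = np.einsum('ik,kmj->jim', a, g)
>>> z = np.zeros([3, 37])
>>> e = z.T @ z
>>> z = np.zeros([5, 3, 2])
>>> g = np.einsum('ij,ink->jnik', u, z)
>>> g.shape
(5, 3, 5, 2)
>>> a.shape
(3, 5, 23)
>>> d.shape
(5, 29)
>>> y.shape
(5, 29)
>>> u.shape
(5, 5)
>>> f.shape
(23,)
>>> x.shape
(3, 29)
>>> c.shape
()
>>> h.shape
(29, 5)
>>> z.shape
(5, 3, 2)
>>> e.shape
(37, 37)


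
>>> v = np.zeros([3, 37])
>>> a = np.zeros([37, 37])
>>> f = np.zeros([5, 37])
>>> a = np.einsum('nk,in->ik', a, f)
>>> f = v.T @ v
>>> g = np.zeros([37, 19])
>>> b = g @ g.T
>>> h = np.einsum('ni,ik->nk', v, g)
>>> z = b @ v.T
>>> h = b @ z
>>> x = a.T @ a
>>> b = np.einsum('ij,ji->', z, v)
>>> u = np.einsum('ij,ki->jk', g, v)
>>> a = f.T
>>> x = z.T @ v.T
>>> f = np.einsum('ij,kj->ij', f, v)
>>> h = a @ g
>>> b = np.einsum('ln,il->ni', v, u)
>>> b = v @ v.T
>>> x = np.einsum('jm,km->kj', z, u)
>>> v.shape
(3, 37)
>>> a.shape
(37, 37)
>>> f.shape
(37, 37)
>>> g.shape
(37, 19)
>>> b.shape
(3, 3)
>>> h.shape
(37, 19)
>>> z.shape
(37, 3)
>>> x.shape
(19, 37)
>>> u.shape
(19, 3)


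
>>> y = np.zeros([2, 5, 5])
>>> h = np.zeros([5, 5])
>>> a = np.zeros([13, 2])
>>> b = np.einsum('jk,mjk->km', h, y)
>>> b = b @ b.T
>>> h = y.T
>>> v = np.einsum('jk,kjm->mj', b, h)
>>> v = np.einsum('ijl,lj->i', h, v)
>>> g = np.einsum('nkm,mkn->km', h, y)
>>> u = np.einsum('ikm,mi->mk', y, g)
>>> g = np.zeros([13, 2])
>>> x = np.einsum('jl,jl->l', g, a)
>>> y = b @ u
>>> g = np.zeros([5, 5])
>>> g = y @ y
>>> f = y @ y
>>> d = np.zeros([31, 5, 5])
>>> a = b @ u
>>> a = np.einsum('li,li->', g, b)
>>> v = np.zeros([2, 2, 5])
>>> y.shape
(5, 5)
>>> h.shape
(5, 5, 2)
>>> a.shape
()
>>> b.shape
(5, 5)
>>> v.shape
(2, 2, 5)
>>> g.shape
(5, 5)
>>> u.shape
(5, 5)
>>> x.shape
(2,)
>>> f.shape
(5, 5)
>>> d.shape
(31, 5, 5)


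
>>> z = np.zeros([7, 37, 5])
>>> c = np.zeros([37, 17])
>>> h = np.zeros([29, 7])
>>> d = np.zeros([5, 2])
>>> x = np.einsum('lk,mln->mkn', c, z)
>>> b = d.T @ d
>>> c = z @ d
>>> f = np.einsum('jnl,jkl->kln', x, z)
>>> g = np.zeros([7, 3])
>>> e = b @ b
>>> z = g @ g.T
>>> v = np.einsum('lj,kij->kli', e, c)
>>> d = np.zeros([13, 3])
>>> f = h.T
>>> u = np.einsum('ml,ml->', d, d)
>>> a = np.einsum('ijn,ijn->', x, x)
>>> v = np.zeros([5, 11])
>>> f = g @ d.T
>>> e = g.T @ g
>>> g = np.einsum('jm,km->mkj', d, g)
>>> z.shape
(7, 7)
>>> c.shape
(7, 37, 2)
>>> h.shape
(29, 7)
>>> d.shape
(13, 3)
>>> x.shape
(7, 17, 5)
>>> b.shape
(2, 2)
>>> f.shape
(7, 13)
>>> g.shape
(3, 7, 13)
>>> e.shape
(3, 3)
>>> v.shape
(5, 11)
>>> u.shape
()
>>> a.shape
()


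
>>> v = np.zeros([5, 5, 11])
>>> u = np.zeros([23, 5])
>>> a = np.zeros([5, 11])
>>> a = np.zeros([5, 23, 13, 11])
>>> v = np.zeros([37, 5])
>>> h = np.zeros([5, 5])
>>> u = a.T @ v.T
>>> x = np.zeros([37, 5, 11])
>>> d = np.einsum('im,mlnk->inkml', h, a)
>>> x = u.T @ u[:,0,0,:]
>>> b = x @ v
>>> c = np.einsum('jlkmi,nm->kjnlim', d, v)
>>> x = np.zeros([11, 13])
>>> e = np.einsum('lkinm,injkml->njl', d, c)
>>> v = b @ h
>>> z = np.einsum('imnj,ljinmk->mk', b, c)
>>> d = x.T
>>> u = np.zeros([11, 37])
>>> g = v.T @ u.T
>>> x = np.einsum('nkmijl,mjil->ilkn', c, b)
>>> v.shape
(37, 23, 13, 5)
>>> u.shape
(11, 37)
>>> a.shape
(5, 23, 13, 11)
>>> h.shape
(5, 5)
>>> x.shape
(13, 5, 5, 11)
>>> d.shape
(13, 11)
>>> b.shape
(37, 23, 13, 5)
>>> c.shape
(11, 5, 37, 13, 23, 5)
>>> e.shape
(5, 37, 5)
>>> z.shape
(23, 5)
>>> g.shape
(5, 13, 23, 11)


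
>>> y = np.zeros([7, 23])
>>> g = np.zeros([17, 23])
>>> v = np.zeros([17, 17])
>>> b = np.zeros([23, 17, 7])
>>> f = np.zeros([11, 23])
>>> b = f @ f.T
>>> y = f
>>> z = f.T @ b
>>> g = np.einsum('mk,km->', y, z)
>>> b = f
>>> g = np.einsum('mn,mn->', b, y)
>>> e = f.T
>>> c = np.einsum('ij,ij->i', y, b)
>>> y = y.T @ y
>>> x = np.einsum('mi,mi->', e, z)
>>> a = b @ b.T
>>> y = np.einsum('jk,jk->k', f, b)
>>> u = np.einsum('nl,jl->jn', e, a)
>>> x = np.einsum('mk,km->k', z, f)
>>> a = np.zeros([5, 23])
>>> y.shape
(23,)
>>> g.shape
()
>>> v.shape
(17, 17)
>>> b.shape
(11, 23)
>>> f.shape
(11, 23)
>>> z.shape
(23, 11)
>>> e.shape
(23, 11)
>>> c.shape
(11,)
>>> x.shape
(11,)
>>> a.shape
(5, 23)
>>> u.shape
(11, 23)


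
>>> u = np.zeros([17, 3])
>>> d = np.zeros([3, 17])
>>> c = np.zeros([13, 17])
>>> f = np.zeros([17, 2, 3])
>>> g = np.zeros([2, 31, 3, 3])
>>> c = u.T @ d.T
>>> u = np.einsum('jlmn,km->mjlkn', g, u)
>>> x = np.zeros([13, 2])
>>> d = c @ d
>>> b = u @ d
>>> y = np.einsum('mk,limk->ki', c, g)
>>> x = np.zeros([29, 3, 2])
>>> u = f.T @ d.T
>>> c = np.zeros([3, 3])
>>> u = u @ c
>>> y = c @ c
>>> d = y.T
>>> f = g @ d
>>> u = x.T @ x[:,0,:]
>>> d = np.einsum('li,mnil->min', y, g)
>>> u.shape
(2, 3, 2)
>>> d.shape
(2, 3, 31)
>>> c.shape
(3, 3)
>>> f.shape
(2, 31, 3, 3)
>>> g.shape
(2, 31, 3, 3)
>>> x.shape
(29, 3, 2)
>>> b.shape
(3, 2, 31, 17, 17)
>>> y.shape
(3, 3)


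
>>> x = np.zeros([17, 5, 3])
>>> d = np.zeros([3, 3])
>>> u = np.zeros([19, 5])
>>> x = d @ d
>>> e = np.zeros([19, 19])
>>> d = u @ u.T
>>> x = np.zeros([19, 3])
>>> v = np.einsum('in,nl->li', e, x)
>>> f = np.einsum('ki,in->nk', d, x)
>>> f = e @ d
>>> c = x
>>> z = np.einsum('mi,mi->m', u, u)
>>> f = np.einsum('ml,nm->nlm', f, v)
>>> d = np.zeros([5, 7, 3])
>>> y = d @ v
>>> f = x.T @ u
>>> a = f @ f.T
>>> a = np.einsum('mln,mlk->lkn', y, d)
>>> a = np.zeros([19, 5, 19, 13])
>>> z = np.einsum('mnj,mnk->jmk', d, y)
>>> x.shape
(19, 3)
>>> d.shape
(5, 7, 3)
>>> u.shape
(19, 5)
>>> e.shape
(19, 19)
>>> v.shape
(3, 19)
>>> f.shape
(3, 5)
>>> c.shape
(19, 3)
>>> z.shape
(3, 5, 19)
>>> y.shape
(5, 7, 19)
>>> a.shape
(19, 5, 19, 13)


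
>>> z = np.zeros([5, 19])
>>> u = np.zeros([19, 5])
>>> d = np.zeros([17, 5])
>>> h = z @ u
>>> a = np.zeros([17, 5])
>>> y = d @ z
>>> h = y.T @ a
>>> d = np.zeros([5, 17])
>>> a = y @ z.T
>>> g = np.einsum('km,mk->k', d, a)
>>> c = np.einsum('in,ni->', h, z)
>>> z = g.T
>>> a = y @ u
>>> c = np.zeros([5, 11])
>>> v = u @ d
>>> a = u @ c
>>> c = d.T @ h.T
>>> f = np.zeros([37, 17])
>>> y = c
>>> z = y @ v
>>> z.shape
(17, 17)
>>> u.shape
(19, 5)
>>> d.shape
(5, 17)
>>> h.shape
(19, 5)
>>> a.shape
(19, 11)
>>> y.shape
(17, 19)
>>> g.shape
(5,)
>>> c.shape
(17, 19)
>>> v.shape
(19, 17)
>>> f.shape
(37, 17)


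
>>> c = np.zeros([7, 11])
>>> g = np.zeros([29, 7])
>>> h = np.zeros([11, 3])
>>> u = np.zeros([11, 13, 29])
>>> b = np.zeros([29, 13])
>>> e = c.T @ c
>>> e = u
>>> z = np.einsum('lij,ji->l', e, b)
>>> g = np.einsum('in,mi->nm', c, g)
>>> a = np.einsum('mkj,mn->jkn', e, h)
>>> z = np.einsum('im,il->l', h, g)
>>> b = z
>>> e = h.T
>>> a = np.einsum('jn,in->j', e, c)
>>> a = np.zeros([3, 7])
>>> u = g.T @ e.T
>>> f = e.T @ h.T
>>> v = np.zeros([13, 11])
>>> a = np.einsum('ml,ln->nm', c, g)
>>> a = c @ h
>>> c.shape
(7, 11)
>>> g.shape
(11, 29)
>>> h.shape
(11, 3)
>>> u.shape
(29, 3)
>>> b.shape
(29,)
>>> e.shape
(3, 11)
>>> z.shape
(29,)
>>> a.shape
(7, 3)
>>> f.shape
(11, 11)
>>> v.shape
(13, 11)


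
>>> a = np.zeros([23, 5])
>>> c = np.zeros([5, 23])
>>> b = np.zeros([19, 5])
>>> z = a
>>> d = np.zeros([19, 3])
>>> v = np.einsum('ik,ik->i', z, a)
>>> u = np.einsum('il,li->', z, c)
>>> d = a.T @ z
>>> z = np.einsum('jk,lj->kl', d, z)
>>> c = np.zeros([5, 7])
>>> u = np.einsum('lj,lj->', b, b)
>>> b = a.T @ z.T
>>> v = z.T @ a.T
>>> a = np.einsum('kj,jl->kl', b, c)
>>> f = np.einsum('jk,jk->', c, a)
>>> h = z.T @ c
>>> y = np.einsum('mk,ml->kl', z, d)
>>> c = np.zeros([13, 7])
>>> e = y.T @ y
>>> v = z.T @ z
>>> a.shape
(5, 7)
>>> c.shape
(13, 7)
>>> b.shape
(5, 5)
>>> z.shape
(5, 23)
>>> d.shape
(5, 5)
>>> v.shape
(23, 23)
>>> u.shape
()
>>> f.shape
()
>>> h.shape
(23, 7)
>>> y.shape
(23, 5)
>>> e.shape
(5, 5)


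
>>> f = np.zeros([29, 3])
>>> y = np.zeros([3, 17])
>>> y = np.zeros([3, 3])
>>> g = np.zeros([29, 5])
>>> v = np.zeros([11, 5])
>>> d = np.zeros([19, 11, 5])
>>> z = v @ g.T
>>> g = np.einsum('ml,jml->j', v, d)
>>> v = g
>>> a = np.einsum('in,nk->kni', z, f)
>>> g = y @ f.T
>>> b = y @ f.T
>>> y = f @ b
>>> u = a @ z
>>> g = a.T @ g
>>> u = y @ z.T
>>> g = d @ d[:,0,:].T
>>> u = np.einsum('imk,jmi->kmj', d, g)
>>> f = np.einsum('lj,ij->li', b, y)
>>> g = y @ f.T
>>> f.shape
(3, 29)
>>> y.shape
(29, 29)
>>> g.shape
(29, 3)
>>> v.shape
(19,)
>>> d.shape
(19, 11, 5)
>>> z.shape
(11, 29)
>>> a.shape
(3, 29, 11)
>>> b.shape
(3, 29)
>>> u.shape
(5, 11, 19)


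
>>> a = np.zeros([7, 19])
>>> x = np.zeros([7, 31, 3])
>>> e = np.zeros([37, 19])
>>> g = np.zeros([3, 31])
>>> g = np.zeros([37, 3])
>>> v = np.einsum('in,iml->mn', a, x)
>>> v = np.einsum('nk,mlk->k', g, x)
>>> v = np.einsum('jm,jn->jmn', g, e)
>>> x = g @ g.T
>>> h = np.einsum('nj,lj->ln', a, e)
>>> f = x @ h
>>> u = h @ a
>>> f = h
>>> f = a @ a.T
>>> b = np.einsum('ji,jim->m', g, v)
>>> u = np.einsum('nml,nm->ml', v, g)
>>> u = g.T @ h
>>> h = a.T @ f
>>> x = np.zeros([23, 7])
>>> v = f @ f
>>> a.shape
(7, 19)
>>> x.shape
(23, 7)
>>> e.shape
(37, 19)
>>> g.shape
(37, 3)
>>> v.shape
(7, 7)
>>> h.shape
(19, 7)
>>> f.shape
(7, 7)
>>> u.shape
(3, 7)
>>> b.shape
(19,)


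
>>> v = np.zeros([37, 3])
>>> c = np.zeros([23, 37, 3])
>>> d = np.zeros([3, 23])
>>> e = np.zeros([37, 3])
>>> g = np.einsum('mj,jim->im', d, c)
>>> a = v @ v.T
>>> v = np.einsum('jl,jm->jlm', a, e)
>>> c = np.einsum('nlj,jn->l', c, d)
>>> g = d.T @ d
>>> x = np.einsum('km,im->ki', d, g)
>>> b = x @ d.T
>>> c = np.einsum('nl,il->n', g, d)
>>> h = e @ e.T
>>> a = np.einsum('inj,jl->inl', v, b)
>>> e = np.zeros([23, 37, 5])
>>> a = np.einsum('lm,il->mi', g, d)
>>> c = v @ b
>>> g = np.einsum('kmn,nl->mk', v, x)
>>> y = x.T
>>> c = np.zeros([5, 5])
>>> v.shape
(37, 37, 3)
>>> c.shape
(5, 5)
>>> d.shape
(3, 23)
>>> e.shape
(23, 37, 5)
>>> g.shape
(37, 37)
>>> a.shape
(23, 3)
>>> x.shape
(3, 23)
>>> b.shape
(3, 3)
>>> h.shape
(37, 37)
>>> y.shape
(23, 3)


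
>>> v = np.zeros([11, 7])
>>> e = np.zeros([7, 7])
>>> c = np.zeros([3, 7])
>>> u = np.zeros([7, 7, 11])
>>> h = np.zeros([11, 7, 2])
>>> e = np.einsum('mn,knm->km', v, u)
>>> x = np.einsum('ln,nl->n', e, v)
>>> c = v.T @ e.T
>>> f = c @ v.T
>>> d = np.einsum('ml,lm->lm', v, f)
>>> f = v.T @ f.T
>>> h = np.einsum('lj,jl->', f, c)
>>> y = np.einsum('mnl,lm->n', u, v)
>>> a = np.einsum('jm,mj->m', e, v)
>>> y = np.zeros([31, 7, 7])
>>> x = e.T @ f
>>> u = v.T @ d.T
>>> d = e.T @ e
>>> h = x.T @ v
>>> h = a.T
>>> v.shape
(11, 7)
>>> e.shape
(7, 11)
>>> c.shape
(7, 7)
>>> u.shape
(7, 7)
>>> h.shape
(11,)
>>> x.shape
(11, 7)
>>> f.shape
(7, 7)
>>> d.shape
(11, 11)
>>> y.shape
(31, 7, 7)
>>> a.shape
(11,)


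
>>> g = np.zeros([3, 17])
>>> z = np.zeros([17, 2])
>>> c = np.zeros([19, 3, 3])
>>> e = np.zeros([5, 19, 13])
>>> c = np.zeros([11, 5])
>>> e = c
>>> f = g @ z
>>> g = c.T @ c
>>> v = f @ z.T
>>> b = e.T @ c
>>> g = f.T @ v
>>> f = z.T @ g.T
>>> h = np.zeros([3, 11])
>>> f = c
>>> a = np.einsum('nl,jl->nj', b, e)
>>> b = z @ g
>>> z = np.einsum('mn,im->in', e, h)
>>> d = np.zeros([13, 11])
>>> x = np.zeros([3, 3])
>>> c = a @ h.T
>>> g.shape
(2, 17)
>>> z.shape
(3, 5)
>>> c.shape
(5, 3)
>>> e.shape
(11, 5)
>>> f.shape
(11, 5)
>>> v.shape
(3, 17)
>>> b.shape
(17, 17)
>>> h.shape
(3, 11)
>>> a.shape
(5, 11)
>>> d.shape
(13, 11)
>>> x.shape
(3, 3)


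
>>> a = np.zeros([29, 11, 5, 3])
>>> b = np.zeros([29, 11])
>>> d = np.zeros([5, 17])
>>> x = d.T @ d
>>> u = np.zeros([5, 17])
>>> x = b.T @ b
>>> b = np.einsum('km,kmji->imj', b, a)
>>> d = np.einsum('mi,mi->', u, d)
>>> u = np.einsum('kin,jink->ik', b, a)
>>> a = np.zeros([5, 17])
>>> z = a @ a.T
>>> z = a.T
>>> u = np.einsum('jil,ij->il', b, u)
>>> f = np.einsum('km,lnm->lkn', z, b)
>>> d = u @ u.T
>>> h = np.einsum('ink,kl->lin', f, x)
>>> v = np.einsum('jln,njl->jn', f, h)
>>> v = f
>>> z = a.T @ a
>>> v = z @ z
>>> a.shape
(5, 17)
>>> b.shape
(3, 11, 5)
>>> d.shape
(11, 11)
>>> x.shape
(11, 11)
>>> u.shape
(11, 5)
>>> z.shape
(17, 17)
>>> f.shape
(3, 17, 11)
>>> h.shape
(11, 3, 17)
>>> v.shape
(17, 17)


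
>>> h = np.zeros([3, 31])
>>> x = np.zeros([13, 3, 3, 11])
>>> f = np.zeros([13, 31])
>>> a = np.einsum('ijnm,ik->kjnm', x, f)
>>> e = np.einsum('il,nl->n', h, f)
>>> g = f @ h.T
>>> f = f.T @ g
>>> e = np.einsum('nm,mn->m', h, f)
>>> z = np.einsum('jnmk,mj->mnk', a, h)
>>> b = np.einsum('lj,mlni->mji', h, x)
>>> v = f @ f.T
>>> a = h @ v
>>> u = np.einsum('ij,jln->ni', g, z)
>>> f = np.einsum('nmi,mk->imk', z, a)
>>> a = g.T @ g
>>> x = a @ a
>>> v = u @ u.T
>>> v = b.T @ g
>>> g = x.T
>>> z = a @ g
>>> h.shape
(3, 31)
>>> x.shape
(3, 3)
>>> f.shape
(11, 3, 31)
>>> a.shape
(3, 3)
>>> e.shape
(31,)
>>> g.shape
(3, 3)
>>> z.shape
(3, 3)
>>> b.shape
(13, 31, 11)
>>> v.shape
(11, 31, 3)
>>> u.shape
(11, 13)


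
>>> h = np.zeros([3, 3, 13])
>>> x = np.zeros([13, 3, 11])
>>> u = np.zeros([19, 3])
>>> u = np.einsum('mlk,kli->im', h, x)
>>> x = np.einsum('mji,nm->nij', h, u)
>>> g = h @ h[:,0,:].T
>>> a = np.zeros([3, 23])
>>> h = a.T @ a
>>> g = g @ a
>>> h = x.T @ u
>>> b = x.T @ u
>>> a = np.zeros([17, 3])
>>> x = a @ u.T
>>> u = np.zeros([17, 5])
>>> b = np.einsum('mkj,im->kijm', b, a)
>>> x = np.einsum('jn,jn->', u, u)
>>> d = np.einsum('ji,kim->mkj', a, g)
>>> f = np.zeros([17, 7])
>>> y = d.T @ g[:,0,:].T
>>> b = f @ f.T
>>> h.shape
(3, 13, 3)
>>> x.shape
()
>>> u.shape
(17, 5)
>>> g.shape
(3, 3, 23)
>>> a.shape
(17, 3)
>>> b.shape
(17, 17)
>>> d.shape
(23, 3, 17)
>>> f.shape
(17, 7)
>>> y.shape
(17, 3, 3)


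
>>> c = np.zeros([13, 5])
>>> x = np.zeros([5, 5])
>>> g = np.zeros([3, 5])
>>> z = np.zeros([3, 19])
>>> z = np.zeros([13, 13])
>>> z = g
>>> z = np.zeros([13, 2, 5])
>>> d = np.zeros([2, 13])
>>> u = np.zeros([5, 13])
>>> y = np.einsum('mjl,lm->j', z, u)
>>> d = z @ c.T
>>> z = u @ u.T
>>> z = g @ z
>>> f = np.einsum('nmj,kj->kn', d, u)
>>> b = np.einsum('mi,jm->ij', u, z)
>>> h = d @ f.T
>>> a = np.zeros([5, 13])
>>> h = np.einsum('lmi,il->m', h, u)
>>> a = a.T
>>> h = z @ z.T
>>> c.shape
(13, 5)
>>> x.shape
(5, 5)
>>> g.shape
(3, 5)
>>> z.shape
(3, 5)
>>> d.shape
(13, 2, 13)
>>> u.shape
(5, 13)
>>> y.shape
(2,)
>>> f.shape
(5, 13)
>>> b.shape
(13, 3)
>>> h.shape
(3, 3)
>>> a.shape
(13, 5)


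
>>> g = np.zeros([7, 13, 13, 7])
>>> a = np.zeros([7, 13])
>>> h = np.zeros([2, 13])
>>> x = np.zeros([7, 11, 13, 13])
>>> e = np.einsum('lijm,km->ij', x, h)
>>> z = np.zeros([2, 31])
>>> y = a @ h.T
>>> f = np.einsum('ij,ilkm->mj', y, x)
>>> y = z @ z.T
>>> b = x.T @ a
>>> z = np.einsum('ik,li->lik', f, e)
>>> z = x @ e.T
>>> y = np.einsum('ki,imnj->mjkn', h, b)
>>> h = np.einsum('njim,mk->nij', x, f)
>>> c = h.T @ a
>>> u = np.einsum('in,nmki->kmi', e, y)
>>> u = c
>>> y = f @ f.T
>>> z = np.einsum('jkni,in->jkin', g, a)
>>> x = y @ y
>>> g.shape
(7, 13, 13, 7)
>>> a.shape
(7, 13)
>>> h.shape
(7, 13, 11)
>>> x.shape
(13, 13)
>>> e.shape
(11, 13)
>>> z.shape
(7, 13, 7, 13)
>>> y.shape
(13, 13)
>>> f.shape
(13, 2)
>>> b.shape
(13, 13, 11, 13)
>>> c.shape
(11, 13, 13)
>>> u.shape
(11, 13, 13)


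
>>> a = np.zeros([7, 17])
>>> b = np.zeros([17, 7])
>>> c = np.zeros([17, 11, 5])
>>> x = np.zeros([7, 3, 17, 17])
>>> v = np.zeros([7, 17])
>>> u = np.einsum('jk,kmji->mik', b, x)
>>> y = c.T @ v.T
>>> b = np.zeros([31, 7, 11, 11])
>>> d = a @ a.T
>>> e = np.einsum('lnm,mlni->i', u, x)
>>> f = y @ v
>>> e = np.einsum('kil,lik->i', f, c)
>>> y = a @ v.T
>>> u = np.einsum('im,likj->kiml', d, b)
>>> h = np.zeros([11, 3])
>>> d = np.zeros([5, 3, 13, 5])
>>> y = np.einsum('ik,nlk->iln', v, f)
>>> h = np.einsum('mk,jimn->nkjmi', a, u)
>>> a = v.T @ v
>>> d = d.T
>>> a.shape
(17, 17)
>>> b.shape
(31, 7, 11, 11)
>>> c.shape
(17, 11, 5)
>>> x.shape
(7, 3, 17, 17)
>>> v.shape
(7, 17)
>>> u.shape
(11, 7, 7, 31)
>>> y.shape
(7, 11, 5)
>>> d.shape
(5, 13, 3, 5)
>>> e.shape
(11,)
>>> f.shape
(5, 11, 17)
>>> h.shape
(31, 17, 11, 7, 7)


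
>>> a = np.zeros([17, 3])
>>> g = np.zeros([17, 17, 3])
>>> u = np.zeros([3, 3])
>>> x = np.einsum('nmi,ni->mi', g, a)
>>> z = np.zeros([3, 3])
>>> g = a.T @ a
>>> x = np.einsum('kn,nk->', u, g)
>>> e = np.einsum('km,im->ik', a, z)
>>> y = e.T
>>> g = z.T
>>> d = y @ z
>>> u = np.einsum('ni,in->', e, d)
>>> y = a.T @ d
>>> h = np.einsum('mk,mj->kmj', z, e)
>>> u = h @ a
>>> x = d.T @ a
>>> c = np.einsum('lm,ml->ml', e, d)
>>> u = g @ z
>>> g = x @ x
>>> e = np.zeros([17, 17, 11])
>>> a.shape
(17, 3)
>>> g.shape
(3, 3)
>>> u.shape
(3, 3)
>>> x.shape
(3, 3)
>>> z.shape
(3, 3)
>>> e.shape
(17, 17, 11)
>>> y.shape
(3, 3)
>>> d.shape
(17, 3)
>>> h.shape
(3, 3, 17)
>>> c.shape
(17, 3)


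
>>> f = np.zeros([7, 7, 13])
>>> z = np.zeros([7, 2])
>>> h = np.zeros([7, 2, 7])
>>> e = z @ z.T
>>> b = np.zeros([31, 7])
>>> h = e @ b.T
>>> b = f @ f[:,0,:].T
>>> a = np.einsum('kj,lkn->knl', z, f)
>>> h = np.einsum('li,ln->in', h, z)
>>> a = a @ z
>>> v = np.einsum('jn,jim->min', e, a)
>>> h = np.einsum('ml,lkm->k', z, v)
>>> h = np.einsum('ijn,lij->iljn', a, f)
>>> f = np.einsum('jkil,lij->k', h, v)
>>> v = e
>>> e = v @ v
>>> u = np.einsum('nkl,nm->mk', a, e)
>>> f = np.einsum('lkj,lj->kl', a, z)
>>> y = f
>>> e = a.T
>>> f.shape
(13, 7)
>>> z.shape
(7, 2)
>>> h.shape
(7, 7, 13, 2)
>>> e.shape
(2, 13, 7)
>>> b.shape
(7, 7, 7)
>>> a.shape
(7, 13, 2)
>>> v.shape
(7, 7)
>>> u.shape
(7, 13)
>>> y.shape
(13, 7)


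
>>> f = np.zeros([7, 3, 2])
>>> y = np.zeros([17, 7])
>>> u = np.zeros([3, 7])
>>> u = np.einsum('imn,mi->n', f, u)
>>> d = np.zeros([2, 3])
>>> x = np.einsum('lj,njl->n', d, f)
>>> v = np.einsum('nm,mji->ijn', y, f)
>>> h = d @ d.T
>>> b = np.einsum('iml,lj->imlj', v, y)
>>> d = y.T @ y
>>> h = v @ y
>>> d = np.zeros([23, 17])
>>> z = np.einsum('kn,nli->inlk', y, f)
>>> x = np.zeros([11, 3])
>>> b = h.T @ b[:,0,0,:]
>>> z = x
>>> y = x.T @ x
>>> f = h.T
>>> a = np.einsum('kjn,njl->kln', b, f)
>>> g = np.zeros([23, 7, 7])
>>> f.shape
(7, 3, 2)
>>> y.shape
(3, 3)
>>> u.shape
(2,)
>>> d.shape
(23, 17)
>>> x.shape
(11, 3)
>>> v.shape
(2, 3, 17)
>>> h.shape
(2, 3, 7)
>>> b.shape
(7, 3, 7)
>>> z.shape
(11, 3)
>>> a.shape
(7, 2, 7)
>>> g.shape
(23, 7, 7)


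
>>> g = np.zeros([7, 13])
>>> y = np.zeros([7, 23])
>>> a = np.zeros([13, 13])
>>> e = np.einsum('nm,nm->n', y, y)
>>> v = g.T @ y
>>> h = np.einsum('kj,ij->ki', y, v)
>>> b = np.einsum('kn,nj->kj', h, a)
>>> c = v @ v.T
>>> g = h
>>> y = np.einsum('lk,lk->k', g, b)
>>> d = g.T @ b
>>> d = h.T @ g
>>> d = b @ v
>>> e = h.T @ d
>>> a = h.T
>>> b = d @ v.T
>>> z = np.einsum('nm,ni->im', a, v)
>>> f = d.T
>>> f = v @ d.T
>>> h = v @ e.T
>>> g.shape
(7, 13)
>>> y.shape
(13,)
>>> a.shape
(13, 7)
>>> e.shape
(13, 23)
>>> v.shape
(13, 23)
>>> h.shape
(13, 13)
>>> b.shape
(7, 13)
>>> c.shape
(13, 13)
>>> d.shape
(7, 23)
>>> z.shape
(23, 7)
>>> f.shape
(13, 7)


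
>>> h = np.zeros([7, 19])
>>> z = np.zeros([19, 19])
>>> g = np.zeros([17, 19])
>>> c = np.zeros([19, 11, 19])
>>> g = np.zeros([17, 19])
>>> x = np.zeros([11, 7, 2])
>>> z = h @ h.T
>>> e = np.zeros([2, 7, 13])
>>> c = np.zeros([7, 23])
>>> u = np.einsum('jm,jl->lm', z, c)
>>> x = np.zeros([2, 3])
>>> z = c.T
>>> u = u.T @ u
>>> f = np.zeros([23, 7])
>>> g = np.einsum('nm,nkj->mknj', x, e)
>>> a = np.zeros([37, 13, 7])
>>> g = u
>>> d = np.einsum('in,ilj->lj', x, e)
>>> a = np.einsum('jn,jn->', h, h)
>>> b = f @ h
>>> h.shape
(7, 19)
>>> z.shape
(23, 7)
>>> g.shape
(7, 7)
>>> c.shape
(7, 23)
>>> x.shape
(2, 3)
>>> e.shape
(2, 7, 13)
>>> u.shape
(7, 7)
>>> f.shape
(23, 7)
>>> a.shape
()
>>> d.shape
(7, 13)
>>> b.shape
(23, 19)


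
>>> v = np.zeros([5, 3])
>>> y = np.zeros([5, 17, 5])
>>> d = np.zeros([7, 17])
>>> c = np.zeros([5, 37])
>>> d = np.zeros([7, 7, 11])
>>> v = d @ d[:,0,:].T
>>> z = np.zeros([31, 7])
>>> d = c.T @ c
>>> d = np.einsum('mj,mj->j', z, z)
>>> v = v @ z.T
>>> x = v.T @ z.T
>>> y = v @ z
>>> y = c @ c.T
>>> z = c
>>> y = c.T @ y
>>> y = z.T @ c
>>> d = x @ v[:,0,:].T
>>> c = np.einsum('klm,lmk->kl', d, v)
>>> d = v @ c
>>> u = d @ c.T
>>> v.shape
(7, 7, 31)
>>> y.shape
(37, 37)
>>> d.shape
(7, 7, 7)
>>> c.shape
(31, 7)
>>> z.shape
(5, 37)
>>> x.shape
(31, 7, 31)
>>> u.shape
(7, 7, 31)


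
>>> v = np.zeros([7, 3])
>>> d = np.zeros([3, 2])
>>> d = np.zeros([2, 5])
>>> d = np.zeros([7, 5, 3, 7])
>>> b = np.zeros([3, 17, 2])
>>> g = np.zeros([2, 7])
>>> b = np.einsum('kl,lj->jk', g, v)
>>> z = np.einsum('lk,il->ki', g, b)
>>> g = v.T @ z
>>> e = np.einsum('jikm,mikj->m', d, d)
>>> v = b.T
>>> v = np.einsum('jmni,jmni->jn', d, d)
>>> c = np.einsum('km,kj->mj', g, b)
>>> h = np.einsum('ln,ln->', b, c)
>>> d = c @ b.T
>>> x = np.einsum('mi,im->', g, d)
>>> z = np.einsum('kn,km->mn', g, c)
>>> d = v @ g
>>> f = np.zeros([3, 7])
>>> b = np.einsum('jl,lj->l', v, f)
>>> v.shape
(7, 3)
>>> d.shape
(7, 3)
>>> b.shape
(3,)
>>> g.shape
(3, 3)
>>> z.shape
(2, 3)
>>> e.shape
(7,)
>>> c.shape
(3, 2)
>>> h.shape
()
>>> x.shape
()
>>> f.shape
(3, 7)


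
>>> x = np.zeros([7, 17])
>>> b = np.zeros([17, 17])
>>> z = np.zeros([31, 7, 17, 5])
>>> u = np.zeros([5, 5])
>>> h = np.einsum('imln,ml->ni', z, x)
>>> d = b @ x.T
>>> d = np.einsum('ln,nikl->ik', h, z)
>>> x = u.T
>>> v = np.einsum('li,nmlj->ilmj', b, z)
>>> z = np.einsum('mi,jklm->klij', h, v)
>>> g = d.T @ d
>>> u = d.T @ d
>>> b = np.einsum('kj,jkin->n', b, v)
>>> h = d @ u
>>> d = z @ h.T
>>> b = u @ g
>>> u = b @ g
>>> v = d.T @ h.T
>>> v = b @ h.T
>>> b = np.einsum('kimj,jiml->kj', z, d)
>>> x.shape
(5, 5)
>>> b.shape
(17, 17)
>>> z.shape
(17, 7, 31, 17)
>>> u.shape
(17, 17)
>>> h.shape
(7, 17)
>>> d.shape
(17, 7, 31, 7)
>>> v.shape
(17, 7)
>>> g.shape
(17, 17)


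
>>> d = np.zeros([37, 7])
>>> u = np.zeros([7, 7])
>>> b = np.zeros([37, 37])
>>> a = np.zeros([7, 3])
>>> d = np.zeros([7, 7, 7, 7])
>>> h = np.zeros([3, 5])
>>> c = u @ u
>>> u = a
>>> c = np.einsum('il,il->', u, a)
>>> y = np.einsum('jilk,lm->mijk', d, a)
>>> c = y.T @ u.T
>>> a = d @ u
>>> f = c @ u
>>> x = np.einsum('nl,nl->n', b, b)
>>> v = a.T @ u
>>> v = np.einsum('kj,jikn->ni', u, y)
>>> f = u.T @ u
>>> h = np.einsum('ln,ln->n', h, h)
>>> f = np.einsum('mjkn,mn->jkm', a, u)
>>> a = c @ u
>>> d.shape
(7, 7, 7, 7)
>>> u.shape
(7, 3)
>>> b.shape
(37, 37)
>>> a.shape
(7, 7, 7, 3)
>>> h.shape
(5,)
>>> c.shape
(7, 7, 7, 7)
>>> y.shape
(3, 7, 7, 7)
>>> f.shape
(7, 7, 7)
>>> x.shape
(37,)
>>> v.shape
(7, 7)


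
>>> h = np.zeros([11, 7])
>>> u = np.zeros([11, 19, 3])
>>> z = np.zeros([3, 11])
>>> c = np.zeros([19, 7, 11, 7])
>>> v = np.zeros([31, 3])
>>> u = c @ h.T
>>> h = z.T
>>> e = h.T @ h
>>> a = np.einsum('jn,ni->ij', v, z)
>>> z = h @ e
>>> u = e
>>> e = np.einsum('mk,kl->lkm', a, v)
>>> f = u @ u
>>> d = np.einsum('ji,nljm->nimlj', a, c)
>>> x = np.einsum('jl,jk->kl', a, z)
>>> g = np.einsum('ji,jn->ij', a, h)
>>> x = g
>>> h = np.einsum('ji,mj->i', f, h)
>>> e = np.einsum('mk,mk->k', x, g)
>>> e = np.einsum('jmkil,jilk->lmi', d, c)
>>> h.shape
(3,)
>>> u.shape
(3, 3)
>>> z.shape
(11, 3)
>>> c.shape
(19, 7, 11, 7)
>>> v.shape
(31, 3)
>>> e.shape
(11, 31, 7)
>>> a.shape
(11, 31)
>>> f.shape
(3, 3)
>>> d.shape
(19, 31, 7, 7, 11)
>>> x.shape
(31, 11)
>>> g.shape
(31, 11)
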